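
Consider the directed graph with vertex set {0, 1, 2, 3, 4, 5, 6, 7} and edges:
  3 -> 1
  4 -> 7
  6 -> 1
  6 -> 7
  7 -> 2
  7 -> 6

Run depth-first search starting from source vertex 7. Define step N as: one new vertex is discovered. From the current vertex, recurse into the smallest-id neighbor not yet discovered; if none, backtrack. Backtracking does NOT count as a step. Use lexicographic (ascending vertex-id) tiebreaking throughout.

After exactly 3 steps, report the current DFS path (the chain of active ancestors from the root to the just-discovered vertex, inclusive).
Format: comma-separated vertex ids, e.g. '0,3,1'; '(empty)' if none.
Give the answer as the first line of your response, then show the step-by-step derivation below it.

7,6

step 1: discover 7; path=7; order=7
step 2: discover 2; path=7>2; order=7,2
step 3: discover 6; path=7>6; order=7,2,6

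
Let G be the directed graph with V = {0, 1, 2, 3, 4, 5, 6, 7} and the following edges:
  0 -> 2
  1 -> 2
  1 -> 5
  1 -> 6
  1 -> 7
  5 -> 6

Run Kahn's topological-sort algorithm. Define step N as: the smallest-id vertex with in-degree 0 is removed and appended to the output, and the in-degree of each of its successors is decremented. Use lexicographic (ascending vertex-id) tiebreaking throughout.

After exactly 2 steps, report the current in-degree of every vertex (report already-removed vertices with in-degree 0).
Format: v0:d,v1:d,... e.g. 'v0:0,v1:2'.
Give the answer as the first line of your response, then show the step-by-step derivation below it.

v0:0,v1:0,v2:0,v3:0,v4:0,v5:0,v6:1,v7:0

step 1: output 0; order=[0]; indeg=(0,0,1,0,0,1,2,1)
step 2: output 1; order=[0,1]; indeg=(0,0,0,0,0,0,1,0)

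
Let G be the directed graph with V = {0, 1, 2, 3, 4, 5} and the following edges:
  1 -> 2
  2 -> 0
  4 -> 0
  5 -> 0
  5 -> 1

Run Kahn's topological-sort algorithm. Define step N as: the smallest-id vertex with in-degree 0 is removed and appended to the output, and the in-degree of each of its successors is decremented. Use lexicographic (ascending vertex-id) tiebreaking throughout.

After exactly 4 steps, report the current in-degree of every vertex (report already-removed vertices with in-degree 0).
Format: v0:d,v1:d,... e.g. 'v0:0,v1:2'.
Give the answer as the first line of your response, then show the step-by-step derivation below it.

v0:1,v1:0,v2:0,v3:0,v4:0,v5:0

step 1: output 3; order=[3]; indeg=(3,1,1,0,0,0)
step 2: output 4; order=[3,4]; indeg=(2,1,1,0,0,0)
step 3: output 5; order=[3,4,5]; indeg=(1,0,1,0,0,0)
step 4: output 1; order=[3,4,5,1]; indeg=(1,0,0,0,0,0)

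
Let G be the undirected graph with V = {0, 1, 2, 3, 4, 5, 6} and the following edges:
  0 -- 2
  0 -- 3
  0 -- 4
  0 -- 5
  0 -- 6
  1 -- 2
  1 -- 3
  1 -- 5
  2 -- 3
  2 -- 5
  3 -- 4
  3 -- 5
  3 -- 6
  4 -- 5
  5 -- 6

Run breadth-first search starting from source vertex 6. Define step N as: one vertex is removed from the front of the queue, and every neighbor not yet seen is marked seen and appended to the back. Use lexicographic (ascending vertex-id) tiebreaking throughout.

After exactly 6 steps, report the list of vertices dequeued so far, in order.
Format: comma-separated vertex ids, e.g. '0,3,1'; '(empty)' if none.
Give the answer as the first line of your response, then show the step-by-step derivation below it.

6,0,3,5,2,4

step 1: dequeue 6; queue=[0,3,5]; order=6
step 2: dequeue 0; queue=[3,5,2,4]; order=6,0
step 3: dequeue 3; queue=[5,2,4,1]; order=6,0,3
step 4: dequeue 5; queue=[2,4,1]; order=6,0,3,5
step 5: dequeue 2; queue=[4,1]; order=6,0,3,5,2
step 6: dequeue 4; queue=[1]; order=6,0,3,5,2,4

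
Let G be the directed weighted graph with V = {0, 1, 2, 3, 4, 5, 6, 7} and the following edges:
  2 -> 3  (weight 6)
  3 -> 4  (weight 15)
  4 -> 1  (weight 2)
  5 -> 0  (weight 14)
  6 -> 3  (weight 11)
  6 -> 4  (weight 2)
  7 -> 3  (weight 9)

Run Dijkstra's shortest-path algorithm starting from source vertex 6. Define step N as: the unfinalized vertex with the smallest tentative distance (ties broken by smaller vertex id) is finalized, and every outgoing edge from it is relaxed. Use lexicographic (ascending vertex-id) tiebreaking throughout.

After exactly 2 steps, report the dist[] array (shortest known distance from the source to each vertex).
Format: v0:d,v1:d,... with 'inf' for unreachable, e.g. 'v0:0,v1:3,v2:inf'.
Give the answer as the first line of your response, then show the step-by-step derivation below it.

v0:inf,v1:4,v2:inf,v3:11,v4:2,v5:inf,v6:0,v7:inf

step 1: dist = v0:inf,v1:inf,v2:inf,v3:11,v4:2,v5:inf,v6:0,v7:inf
step 2: dist = v0:inf,v1:4,v2:inf,v3:11,v4:2,v5:inf,v6:0,v7:inf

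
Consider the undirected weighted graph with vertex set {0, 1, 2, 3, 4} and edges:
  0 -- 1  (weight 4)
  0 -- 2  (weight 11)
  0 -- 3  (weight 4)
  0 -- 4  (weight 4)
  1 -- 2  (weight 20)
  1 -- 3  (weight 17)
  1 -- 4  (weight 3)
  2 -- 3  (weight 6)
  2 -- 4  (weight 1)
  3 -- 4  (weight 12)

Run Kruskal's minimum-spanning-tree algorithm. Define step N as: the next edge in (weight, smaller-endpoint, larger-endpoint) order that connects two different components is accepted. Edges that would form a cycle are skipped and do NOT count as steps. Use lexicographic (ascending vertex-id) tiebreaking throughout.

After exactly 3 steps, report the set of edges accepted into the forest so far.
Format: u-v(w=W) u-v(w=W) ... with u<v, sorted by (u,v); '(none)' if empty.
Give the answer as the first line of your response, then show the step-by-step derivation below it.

0-1(w=4) 1-4(w=3) 2-4(w=1)

step 1: add edge 2-4 (w=1); MST = {2-4(w=1)}
step 2: add edge 1-4 (w=3); MST = {1-4(w=3) 2-4(w=1)}
step 3: add edge 0-1 (w=4); MST = {0-1(w=4) 1-4(w=3) 2-4(w=1)}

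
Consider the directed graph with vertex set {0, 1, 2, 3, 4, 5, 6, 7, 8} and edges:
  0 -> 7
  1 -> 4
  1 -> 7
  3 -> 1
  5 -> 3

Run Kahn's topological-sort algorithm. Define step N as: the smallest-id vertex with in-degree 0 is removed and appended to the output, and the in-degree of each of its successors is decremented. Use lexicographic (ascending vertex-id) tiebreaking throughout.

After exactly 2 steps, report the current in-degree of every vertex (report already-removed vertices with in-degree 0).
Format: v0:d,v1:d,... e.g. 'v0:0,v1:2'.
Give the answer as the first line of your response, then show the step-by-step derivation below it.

v0:0,v1:1,v2:0,v3:1,v4:1,v5:0,v6:0,v7:1,v8:0

step 1: output 0; order=[0]; indeg=(0,1,0,1,1,0,0,1,0)
step 2: output 2; order=[0,2]; indeg=(0,1,0,1,1,0,0,1,0)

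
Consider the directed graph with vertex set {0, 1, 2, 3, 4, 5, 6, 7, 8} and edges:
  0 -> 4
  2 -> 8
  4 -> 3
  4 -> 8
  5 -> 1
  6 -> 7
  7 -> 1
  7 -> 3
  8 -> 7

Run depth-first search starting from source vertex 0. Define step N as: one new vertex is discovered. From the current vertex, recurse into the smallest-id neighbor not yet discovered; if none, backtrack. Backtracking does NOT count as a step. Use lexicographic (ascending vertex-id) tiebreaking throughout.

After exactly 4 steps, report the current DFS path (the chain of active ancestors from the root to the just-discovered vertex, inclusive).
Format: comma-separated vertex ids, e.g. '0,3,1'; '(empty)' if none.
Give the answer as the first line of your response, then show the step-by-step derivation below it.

0,4,8

step 1: discover 0; path=0; order=0
step 2: discover 4; path=0>4; order=0,4
step 3: discover 3; path=0>4>3; order=0,4,3
step 4: discover 8; path=0>4>8; order=0,4,3,8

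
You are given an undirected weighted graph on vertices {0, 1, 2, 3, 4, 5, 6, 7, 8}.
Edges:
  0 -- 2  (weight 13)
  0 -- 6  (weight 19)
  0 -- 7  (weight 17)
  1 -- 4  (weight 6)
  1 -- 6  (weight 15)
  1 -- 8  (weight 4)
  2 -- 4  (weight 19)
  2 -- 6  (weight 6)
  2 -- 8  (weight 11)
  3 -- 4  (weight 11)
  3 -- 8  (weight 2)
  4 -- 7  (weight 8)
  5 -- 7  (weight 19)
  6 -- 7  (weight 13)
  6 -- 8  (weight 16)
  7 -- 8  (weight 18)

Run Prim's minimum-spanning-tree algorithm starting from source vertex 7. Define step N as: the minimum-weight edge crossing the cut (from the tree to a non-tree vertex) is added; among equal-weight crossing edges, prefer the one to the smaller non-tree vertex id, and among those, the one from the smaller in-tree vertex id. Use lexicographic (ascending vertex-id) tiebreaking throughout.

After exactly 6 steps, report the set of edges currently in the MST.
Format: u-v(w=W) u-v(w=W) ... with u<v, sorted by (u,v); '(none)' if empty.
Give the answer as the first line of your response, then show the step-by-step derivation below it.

1-4(w=6) 1-8(w=4) 2-6(w=6) 2-8(w=11) 3-8(w=2) 4-7(w=8)

step 1: add edge 4-7 (w=8); MST = {4-7(w=8)}
step 2: add edge 1-4 (w=6); MST = {1-4(w=6) 4-7(w=8)}
step 3: add edge 1-8 (w=4); MST = {1-4(w=6) 1-8(w=4) 4-7(w=8)}
step 4: add edge 3-8 (w=2); MST = {1-4(w=6) 1-8(w=4) 3-8(w=2) 4-7(w=8)}
step 5: add edge 2-8 (w=11); MST = {1-4(w=6) 1-8(w=4) 2-8(w=11) 3-8(w=2) 4-7(w=8)}
step 6: add edge 2-6 (w=6); MST = {1-4(w=6) 1-8(w=4) 2-6(w=6) 2-8(w=11) 3-8(w=2) 4-7(w=8)}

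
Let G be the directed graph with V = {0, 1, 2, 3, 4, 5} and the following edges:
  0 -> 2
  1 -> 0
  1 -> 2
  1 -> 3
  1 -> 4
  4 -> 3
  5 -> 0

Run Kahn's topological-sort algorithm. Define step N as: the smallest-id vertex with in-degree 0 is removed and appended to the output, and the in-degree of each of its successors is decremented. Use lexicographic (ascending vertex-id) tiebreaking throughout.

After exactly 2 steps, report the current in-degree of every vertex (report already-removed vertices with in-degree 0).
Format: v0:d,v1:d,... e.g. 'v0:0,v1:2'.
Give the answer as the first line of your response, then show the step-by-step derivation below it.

v0:1,v1:0,v2:1,v3:0,v4:0,v5:0

step 1: output 1; order=[1]; indeg=(1,0,1,1,0,0)
step 2: output 4; order=[1,4]; indeg=(1,0,1,0,0,0)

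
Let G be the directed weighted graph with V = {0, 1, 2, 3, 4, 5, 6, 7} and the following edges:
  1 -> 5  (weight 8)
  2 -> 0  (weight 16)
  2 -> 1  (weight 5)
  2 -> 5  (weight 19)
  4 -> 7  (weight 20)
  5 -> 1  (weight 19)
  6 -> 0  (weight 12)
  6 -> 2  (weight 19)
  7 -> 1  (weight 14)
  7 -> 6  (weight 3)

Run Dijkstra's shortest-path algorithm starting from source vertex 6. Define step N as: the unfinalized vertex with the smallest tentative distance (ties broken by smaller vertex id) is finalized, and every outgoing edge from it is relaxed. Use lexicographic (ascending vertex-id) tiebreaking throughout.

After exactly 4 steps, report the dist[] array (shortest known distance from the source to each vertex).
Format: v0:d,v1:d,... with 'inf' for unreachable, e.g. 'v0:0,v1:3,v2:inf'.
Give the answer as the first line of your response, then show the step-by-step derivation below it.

v0:12,v1:24,v2:19,v3:inf,v4:inf,v5:32,v6:0,v7:inf

step 1: dist = v0:12,v1:inf,v2:19,v3:inf,v4:inf,v5:inf,v6:0,v7:inf
step 2: dist = v0:12,v1:inf,v2:19,v3:inf,v4:inf,v5:inf,v6:0,v7:inf
step 3: dist = v0:12,v1:24,v2:19,v3:inf,v4:inf,v5:38,v6:0,v7:inf
step 4: dist = v0:12,v1:24,v2:19,v3:inf,v4:inf,v5:32,v6:0,v7:inf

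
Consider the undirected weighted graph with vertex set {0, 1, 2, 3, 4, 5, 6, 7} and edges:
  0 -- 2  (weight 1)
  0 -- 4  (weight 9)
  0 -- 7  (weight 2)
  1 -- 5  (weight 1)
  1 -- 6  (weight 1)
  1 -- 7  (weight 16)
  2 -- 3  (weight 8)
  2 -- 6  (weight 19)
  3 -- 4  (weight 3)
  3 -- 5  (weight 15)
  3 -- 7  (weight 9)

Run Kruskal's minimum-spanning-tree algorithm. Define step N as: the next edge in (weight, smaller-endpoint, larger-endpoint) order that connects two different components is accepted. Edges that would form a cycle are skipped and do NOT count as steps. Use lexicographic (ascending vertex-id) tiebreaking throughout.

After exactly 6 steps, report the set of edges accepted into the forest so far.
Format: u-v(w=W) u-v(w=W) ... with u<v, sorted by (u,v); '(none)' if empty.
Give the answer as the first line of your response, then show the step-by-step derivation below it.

0-2(w=1) 0-7(w=2) 1-5(w=1) 1-6(w=1) 2-3(w=8) 3-4(w=3)

step 1: add edge 0-2 (w=1); MST = {0-2(w=1)}
step 2: add edge 1-5 (w=1); MST = {0-2(w=1) 1-5(w=1)}
step 3: add edge 1-6 (w=1); MST = {0-2(w=1) 1-5(w=1) 1-6(w=1)}
step 4: add edge 0-7 (w=2); MST = {0-2(w=1) 0-7(w=2) 1-5(w=1) 1-6(w=1)}
step 5: add edge 3-4 (w=3); MST = {0-2(w=1) 0-7(w=2) 1-5(w=1) 1-6(w=1) 3-4(w=3)}
step 6: add edge 2-3 (w=8); MST = {0-2(w=1) 0-7(w=2) 1-5(w=1) 1-6(w=1) 2-3(w=8) 3-4(w=3)}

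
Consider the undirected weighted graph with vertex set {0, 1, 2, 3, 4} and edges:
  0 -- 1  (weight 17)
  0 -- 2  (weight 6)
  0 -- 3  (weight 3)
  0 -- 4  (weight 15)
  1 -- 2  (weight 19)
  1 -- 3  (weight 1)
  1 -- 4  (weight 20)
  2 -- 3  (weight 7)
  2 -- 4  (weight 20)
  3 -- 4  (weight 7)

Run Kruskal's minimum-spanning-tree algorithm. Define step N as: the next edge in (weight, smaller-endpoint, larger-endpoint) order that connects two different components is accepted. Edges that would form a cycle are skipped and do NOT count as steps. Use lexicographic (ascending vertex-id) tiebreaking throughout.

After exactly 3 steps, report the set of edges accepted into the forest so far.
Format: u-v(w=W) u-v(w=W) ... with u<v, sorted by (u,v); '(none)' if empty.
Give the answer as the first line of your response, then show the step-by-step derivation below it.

0-2(w=6) 0-3(w=3) 1-3(w=1)

step 1: add edge 1-3 (w=1); MST = {1-3(w=1)}
step 2: add edge 0-3 (w=3); MST = {0-3(w=3) 1-3(w=1)}
step 3: add edge 0-2 (w=6); MST = {0-2(w=6) 0-3(w=3) 1-3(w=1)}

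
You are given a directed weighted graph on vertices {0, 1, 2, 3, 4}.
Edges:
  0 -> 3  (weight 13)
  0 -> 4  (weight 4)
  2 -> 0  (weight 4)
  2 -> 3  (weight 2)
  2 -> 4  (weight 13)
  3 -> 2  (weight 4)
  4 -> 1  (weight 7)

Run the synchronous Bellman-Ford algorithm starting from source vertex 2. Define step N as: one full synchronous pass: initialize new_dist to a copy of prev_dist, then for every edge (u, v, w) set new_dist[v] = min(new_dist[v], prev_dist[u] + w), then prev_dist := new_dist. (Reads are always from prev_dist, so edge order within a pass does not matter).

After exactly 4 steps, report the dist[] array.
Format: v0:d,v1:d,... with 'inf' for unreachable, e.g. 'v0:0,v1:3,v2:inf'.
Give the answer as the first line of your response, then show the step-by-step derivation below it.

v0:4,v1:15,v2:0,v3:2,v4:8

step 1: dist = v0:4,v1:inf,v2:0,v3:2,v4:13
step 2: dist = v0:4,v1:20,v2:0,v3:2,v4:8
step 3: dist = v0:4,v1:15,v2:0,v3:2,v4:8
step 4: dist = v0:4,v1:15,v2:0,v3:2,v4:8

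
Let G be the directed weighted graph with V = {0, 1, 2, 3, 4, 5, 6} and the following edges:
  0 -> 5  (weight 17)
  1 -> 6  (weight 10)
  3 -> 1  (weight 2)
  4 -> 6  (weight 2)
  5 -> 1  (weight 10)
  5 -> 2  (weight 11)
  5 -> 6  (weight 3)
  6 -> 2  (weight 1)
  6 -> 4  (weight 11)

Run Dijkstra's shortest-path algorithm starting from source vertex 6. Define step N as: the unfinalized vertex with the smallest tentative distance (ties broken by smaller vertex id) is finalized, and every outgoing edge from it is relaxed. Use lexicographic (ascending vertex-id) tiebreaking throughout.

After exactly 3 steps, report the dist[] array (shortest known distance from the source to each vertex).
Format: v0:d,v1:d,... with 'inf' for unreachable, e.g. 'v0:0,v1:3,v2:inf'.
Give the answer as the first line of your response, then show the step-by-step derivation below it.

v0:inf,v1:inf,v2:1,v3:inf,v4:11,v5:inf,v6:0

step 1: dist = v0:inf,v1:inf,v2:1,v3:inf,v4:11,v5:inf,v6:0
step 2: dist = v0:inf,v1:inf,v2:1,v3:inf,v4:11,v5:inf,v6:0
step 3: dist = v0:inf,v1:inf,v2:1,v3:inf,v4:11,v5:inf,v6:0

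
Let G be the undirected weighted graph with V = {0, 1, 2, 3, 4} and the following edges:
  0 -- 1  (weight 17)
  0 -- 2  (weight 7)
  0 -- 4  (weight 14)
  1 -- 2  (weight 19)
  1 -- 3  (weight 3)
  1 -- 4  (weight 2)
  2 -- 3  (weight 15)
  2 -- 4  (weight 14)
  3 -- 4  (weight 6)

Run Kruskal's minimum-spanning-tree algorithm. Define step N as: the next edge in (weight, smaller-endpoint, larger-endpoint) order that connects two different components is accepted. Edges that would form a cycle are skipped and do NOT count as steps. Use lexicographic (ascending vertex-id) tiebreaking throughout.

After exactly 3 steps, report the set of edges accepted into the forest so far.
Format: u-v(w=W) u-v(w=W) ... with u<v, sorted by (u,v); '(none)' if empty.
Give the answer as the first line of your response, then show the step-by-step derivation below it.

0-2(w=7) 1-3(w=3) 1-4(w=2)

step 1: add edge 1-4 (w=2); MST = {1-4(w=2)}
step 2: add edge 1-3 (w=3); MST = {1-3(w=3) 1-4(w=2)}
step 3: add edge 0-2 (w=7); MST = {0-2(w=7) 1-3(w=3) 1-4(w=2)}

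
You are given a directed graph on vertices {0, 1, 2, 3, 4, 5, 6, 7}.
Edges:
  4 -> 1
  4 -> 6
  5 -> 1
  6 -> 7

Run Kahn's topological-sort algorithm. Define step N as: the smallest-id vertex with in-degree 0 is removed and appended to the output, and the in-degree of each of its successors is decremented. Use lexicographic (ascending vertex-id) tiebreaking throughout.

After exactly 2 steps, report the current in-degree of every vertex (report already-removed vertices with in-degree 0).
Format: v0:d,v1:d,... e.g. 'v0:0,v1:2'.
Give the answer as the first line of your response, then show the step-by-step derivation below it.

v0:0,v1:2,v2:0,v3:0,v4:0,v5:0,v6:1,v7:1

step 1: output 0; order=[0]; indeg=(0,2,0,0,0,0,1,1)
step 2: output 2; order=[0,2]; indeg=(0,2,0,0,0,0,1,1)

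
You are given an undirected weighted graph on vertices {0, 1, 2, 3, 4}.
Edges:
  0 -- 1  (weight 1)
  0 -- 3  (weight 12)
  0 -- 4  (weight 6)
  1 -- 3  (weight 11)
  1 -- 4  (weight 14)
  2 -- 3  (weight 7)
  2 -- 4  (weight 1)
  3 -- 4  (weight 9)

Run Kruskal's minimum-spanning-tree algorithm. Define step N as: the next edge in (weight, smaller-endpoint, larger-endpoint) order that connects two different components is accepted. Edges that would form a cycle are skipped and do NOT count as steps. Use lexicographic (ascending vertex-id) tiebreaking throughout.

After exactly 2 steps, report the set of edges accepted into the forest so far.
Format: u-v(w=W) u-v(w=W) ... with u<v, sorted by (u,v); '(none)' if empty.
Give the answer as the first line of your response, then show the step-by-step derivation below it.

0-1(w=1) 2-4(w=1)

step 1: add edge 0-1 (w=1); MST = {0-1(w=1)}
step 2: add edge 2-4 (w=1); MST = {0-1(w=1) 2-4(w=1)}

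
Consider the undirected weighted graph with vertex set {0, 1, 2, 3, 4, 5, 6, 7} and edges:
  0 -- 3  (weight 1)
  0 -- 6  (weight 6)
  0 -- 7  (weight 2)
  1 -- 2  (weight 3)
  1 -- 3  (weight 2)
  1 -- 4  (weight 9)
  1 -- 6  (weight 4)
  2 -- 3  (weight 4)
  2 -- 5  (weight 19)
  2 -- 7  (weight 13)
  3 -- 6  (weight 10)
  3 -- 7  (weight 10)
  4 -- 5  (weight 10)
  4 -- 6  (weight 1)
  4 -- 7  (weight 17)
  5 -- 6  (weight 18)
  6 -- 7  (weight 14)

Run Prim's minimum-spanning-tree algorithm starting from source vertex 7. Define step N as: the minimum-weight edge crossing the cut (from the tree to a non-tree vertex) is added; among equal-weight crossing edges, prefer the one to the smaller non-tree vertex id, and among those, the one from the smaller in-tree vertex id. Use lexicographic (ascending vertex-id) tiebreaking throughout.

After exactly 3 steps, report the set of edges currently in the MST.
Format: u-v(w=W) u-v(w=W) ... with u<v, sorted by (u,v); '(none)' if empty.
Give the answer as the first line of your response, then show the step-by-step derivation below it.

0-3(w=1) 0-7(w=2) 1-3(w=2)

step 1: add edge 0-7 (w=2); MST = {0-7(w=2)}
step 2: add edge 0-3 (w=1); MST = {0-3(w=1) 0-7(w=2)}
step 3: add edge 1-3 (w=2); MST = {0-3(w=1) 0-7(w=2) 1-3(w=2)}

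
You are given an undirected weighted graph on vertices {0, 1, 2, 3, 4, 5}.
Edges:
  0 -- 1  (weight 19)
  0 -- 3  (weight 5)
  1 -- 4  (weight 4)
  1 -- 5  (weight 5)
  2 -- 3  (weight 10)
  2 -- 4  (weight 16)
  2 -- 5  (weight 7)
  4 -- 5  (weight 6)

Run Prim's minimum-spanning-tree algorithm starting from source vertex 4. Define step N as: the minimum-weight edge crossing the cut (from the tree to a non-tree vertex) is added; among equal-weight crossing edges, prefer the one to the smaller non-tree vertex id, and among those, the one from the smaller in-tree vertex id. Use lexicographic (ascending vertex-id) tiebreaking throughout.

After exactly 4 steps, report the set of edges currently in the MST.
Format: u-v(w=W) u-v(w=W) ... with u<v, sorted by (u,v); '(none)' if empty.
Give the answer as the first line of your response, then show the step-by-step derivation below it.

1-4(w=4) 1-5(w=5) 2-3(w=10) 2-5(w=7)

step 1: add edge 1-4 (w=4); MST = {1-4(w=4)}
step 2: add edge 1-5 (w=5); MST = {1-4(w=4) 1-5(w=5)}
step 3: add edge 2-5 (w=7); MST = {1-4(w=4) 1-5(w=5) 2-5(w=7)}
step 4: add edge 2-3 (w=10); MST = {1-4(w=4) 1-5(w=5) 2-3(w=10) 2-5(w=7)}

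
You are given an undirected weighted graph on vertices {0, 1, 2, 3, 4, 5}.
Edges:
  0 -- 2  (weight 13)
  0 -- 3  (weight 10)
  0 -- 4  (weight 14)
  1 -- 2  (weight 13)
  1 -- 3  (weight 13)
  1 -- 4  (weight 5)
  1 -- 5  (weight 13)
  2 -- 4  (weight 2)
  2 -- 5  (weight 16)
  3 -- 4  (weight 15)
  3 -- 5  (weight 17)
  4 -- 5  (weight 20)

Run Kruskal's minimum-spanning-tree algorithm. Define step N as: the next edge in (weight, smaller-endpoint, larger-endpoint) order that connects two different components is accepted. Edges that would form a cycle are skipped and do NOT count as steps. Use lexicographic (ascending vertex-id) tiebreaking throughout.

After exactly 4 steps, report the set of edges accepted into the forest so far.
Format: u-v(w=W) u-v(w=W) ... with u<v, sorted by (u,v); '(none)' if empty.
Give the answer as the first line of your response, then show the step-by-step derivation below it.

0-2(w=13) 0-3(w=10) 1-4(w=5) 2-4(w=2)

step 1: add edge 2-4 (w=2); MST = {2-4(w=2)}
step 2: add edge 1-4 (w=5); MST = {1-4(w=5) 2-4(w=2)}
step 3: add edge 0-3 (w=10); MST = {0-3(w=10) 1-4(w=5) 2-4(w=2)}
step 4: add edge 0-2 (w=13); MST = {0-2(w=13) 0-3(w=10) 1-4(w=5) 2-4(w=2)}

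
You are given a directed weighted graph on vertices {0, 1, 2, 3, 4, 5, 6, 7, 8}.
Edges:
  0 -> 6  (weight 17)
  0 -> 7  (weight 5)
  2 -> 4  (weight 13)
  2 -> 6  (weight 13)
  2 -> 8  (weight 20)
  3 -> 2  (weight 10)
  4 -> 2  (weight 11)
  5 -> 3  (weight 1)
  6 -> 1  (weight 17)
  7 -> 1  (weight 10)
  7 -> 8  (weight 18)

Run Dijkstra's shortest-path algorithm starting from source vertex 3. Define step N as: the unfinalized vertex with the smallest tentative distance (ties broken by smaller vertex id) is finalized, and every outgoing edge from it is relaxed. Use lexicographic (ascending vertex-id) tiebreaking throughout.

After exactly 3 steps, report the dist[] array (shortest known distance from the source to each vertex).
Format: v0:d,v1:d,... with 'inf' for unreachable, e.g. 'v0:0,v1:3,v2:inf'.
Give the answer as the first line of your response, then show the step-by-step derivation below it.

v0:inf,v1:inf,v2:10,v3:0,v4:23,v5:inf,v6:23,v7:inf,v8:30

step 1: dist = v0:inf,v1:inf,v2:10,v3:0,v4:inf,v5:inf,v6:inf,v7:inf,v8:inf
step 2: dist = v0:inf,v1:inf,v2:10,v3:0,v4:23,v5:inf,v6:23,v7:inf,v8:30
step 3: dist = v0:inf,v1:inf,v2:10,v3:0,v4:23,v5:inf,v6:23,v7:inf,v8:30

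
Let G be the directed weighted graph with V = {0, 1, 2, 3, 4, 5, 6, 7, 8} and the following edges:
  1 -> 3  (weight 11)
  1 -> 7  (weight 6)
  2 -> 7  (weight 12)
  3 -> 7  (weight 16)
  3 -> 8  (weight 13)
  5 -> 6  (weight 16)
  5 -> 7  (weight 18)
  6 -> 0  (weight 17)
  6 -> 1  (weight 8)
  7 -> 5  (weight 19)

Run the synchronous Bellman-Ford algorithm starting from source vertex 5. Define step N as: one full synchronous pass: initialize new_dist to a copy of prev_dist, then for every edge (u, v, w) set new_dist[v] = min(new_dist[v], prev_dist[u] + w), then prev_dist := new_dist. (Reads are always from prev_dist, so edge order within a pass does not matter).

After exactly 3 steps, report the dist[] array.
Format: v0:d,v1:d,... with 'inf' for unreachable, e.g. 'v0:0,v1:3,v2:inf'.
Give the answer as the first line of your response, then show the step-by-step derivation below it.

v0:33,v1:24,v2:inf,v3:35,v4:inf,v5:0,v6:16,v7:18,v8:inf

step 1: dist = v0:inf,v1:inf,v2:inf,v3:inf,v4:inf,v5:0,v6:16,v7:18,v8:inf
step 2: dist = v0:33,v1:24,v2:inf,v3:inf,v4:inf,v5:0,v6:16,v7:18,v8:inf
step 3: dist = v0:33,v1:24,v2:inf,v3:35,v4:inf,v5:0,v6:16,v7:18,v8:inf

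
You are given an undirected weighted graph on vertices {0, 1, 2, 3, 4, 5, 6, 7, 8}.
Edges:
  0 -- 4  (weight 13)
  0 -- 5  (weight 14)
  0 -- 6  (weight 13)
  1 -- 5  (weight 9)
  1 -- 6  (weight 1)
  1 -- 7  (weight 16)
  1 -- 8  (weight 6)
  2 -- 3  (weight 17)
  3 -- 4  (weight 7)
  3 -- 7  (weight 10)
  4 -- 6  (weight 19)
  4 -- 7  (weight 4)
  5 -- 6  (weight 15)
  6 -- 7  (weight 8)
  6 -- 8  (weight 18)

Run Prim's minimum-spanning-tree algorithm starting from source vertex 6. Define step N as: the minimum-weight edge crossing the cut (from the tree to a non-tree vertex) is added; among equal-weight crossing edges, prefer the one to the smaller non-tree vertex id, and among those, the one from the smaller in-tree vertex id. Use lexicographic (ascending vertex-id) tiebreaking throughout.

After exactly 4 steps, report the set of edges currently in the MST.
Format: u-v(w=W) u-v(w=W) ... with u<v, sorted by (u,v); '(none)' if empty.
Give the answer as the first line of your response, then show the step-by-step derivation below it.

1-6(w=1) 1-8(w=6) 4-7(w=4) 6-7(w=8)

step 1: add edge 1-6 (w=1); MST = {1-6(w=1)}
step 2: add edge 1-8 (w=6); MST = {1-6(w=1) 1-8(w=6)}
step 3: add edge 6-7 (w=8); MST = {1-6(w=1) 1-8(w=6) 6-7(w=8)}
step 4: add edge 4-7 (w=4); MST = {1-6(w=1) 1-8(w=6) 4-7(w=4) 6-7(w=8)}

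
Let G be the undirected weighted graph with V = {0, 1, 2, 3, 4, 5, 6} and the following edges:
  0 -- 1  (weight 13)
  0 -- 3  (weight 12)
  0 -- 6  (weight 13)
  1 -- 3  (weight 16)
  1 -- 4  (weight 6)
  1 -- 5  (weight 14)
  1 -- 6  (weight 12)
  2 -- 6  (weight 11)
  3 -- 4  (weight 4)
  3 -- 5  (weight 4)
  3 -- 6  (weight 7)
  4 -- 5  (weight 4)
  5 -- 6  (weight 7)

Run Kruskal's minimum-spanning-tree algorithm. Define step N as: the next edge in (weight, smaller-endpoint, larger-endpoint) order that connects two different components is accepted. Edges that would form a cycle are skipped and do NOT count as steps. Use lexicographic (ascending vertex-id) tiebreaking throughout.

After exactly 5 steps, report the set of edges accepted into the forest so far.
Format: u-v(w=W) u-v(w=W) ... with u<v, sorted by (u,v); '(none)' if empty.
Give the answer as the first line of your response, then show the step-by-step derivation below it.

1-4(w=6) 2-6(w=11) 3-4(w=4) 3-5(w=4) 3-6(w=7)

step 1: add edge 3-4 (w=4); MST = {3-4(w=4)}
step 2: add edge 3-5 (w=4); MST = {3-4(w=4) 3-5(w=4)}
step 3: add edge 1-4 (w=6); MST = {1-4(w=6) 3-4(w=4) 3-5(w=4)}
step 4: add edge 3-6 (w=7); MST = {1-4(w=6) 3-4(w=4) 3-5(w=4) 3-6(w=7)}
step 5: add edge 2-6 (w=11); MST = {1-4(w=6) 2-6(w=11) 3-4(w=4) 3-5(w=4) 3-6(w=7)}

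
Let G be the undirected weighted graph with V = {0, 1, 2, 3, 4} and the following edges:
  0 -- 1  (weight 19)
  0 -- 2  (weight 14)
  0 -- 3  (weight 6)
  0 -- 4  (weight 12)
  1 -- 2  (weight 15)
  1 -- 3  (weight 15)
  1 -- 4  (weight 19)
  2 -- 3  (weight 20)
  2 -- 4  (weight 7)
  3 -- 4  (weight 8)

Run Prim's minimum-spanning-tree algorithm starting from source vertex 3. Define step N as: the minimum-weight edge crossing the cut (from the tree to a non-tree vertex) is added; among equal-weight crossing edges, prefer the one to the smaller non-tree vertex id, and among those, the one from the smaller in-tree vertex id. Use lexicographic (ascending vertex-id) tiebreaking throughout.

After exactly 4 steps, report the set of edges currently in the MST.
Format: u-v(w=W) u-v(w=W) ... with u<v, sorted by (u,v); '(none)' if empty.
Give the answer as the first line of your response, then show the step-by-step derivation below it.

0-3(w=6) 1-2(w=15) 2-4(w=7) 3-4(w=8)

step 1: add edge 0-3 (w=6); MST = {0-3(w=6)}
step 2: add edge 3-4 (w=8); MST = {0-3(w=6) 3-4(w=8)}
step 3: add edge 2-4 (w=7); MST = {0-3(w=6) 2-4(w=7) 3-4(w=8)}
step 4: add edge 1-2 (w=15); MST = {0-3(w=6) 1-2(w=15) 2-4(w=7) 3-4(w=8)}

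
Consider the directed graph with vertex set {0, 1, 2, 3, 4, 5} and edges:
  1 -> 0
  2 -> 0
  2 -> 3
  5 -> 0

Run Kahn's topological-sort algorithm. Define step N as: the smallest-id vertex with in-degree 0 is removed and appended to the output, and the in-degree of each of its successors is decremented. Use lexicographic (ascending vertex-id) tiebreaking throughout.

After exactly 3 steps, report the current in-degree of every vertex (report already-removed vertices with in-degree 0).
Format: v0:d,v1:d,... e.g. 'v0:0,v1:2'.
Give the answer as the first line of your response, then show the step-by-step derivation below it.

v0:1,v1:0,v2:0,v3:0,v4:0,v5:0

step 1: output 1; order=[1]; indeg=(2,0,0,1,0,0)
step 2: output 2; order=[1,2]; indeg=(1,0,0,0,0,0)
step 3: output 3; order=[1,2,3]; indeg=(1,0,0,0,0,0)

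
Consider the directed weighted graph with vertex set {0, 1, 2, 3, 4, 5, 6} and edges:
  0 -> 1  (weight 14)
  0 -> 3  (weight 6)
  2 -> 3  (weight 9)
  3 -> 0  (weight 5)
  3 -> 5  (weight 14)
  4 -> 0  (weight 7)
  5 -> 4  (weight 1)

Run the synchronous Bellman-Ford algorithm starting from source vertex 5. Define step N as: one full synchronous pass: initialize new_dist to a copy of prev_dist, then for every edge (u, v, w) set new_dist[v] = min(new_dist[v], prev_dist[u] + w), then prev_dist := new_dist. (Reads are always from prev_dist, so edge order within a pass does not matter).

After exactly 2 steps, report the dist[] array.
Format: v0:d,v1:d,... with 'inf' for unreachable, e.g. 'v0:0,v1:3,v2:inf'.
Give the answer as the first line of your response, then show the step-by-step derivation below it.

v0:8,v1:inf,v2:inf,v3:inf,v4:1,v5:0,v6:inf

step 1: dist = v0:inf,v1:inf,v2:inf,v3:inf,v4:1,v5:0,v6:inf
step 2: dist = v0:8,v1:inf,v2:inf,v3:inf,v4:1,v5:0,v6:inf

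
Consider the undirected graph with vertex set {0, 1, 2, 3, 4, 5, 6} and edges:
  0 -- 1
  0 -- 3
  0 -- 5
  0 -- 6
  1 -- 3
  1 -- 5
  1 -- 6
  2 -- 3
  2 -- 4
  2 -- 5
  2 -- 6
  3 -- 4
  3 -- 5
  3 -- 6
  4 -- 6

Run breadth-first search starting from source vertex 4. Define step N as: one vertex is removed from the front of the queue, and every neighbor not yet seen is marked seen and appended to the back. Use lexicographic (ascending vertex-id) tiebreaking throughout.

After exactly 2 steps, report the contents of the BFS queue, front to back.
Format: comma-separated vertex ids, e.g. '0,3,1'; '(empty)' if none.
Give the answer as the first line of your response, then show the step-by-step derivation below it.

3,6,5

step 1: dequeue 4; queue=[2,3,6]; order=4
step 2: dequeue 2; queue=[3,6,5]; order=4,2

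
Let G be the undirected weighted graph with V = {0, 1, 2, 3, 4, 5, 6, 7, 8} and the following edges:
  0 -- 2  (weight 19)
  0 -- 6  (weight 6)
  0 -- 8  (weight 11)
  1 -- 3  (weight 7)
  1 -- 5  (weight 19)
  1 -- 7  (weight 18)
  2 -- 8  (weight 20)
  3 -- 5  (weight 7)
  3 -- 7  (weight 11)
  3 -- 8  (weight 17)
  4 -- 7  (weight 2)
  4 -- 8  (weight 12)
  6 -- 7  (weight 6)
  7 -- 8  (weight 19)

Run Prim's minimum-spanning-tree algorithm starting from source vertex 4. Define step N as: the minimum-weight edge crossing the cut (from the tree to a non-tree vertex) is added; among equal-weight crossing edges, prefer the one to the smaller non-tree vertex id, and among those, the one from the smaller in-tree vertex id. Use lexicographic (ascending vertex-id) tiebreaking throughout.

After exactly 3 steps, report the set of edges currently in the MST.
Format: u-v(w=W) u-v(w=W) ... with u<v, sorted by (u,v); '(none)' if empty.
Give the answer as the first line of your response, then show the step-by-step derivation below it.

0-6(w=6) 4-7(w=2) 6-7(w=6)

step 1: add edge 4-7 (w=2); MST = {4-7(w=2)}
step 2: add edge 6-7 (w=6); MST = {4-7(w=2) 6-7(w=6)}
step 3: add edge 0-6 (w=6); MST = {0-6(w=6) 4-7(w=2) 6-7(w=6)}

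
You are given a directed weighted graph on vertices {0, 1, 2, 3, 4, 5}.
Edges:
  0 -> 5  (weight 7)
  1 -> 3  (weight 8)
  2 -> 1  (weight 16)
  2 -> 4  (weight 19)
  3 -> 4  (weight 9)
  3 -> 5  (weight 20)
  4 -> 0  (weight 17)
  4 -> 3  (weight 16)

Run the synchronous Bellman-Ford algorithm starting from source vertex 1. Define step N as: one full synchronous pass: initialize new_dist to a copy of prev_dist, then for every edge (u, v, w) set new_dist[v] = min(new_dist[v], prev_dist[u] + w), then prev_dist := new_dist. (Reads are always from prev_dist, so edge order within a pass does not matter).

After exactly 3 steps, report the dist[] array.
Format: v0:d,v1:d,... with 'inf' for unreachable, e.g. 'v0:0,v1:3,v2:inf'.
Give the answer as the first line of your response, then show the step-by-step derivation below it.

v0:34,v1:0,v2:inf,v3:8,v4:17,v5:28

step 1: dist = v0:inf,v1:0,v2:inf,v3:8,v4:inf,v5:inf
step 2: dist = v0:inf,v1:0,v2:inf,v3:8,v4:17,v5:28
step 3: dist = v0:34,v1:0,v2:inf,v3:8,v4:17,v5:28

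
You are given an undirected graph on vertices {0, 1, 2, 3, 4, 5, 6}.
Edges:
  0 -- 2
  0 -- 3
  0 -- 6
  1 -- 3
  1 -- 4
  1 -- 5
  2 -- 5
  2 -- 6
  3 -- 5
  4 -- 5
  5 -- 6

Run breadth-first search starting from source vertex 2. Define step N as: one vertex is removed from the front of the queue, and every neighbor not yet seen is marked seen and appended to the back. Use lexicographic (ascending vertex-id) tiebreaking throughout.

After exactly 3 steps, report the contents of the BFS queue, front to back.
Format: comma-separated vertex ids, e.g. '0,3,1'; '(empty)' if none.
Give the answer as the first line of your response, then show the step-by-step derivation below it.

6,3,1,4

step 1: dequeue 2; queue=[0,5,6]; order=2
step 2: dequeue 0; queue=[5,6,3]; order=2,0
step 3: dequeue 5; queue=[6,3,1,4]; order=2,0,5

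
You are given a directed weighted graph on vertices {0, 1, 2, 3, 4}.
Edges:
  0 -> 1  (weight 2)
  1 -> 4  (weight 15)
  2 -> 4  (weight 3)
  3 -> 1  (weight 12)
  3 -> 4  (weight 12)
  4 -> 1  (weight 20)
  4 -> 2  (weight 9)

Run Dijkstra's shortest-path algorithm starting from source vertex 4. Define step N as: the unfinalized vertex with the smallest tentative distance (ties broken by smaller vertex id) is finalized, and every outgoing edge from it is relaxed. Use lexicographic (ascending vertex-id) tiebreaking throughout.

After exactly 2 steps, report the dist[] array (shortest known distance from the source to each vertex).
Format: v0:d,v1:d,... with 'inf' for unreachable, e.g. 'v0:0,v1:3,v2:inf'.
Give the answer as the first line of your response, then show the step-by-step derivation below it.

v0:inf,v1:20,v2:9,v3:inf,v4:0

step 1: dist = v0:inf,v1:20,v2:9,v3:inf,v4:0
step 2: dist = v0:inf,v1:20,v2:9,v3:inf,v4:0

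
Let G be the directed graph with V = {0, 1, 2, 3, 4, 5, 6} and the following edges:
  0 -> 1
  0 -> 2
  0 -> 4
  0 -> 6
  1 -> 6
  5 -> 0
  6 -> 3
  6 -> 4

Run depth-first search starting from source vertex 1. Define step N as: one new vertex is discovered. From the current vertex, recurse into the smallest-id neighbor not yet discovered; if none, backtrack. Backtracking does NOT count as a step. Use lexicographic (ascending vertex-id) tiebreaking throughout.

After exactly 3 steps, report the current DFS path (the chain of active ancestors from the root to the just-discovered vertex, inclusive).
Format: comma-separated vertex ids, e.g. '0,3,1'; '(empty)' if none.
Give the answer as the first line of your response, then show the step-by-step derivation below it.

1,6,3

step 1: discover 1; path=1; order=1
step 2: discover 6; path=1>6; order=1,6
step 3: discover 3; path=1>6>3; order=1,6,3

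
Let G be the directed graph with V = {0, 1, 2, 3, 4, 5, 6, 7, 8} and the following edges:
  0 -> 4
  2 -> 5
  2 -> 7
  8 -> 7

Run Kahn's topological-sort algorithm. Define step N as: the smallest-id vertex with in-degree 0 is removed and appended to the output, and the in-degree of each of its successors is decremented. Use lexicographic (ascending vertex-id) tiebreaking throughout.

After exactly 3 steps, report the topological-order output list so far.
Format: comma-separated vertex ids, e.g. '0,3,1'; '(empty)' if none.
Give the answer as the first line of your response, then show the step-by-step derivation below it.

0,1,2

step 1: output 0; order=[0]; indeg=(0,0,0,0,0,1,0,2,0)
step 2: output 1; order=[0,1]; indeg=(0,0,0,0,0,1,0,2,0)
step 3: output 2; order=[0,1,2]; indeg=(0,0,0,0,0,0,0,1,0)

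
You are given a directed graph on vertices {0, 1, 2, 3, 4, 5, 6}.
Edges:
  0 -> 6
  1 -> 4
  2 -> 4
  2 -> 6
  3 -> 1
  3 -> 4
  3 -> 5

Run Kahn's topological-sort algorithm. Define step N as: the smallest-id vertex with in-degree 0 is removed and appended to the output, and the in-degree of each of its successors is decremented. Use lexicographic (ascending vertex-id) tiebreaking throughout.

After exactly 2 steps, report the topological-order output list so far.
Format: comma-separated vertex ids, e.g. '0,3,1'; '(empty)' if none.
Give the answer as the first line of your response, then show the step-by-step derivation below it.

0,2

step 1: output 0; order=[0]; indeg=(0,1,0,0,3,1,1)
step 2: output 2; order=[0,2]; indeg=(0,1,0,0,2,1,0)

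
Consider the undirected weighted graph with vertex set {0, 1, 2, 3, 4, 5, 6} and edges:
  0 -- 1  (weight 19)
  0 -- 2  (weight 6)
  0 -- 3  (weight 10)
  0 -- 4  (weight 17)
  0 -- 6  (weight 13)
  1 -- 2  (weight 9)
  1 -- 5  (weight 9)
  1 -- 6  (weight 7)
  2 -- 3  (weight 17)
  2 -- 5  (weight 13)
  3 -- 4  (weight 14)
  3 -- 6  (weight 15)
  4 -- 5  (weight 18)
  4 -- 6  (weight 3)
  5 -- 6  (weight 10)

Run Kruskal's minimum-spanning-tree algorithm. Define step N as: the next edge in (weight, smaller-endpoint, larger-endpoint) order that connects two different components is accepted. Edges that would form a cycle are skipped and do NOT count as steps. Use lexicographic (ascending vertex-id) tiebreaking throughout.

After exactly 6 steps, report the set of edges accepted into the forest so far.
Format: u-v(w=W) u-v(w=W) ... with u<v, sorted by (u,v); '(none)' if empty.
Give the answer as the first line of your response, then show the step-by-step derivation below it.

0-2(w=6) 0-3(w=10) 1-2(w=9) 1-5(w=9) 1-6(w=7) 4-6(w=3)

step 1: add edge 4-6 (w=3); MST = {4-6(w=3)}
step 2: add edge 0-2 (w=6); MST = {0-2(w=6) 4-6(w=3)}
step 3: add edge 1-6 (w=7); MST = {0-2(w=6) 1-6(w=7) 4-6(w=3)}
step 4: add edge 1-2 (w=9); MST = {0-2(w=6) 1-2(w=9) 1-6(w=7) 4-6(w=3)}
step 5: add edge 1-5 (w=9); MST = {0-2(w=6) 1-2(w=9) 1-5(w=9) 1-6(w=7) 4-6(w=3)}
step 6: add edge 0-3 (w=10); MST = {0-2(w=6) 0-3(w=10) 1-2(w=9) 1-5(w=9) 1-6(w=7) 4-6(w=3)}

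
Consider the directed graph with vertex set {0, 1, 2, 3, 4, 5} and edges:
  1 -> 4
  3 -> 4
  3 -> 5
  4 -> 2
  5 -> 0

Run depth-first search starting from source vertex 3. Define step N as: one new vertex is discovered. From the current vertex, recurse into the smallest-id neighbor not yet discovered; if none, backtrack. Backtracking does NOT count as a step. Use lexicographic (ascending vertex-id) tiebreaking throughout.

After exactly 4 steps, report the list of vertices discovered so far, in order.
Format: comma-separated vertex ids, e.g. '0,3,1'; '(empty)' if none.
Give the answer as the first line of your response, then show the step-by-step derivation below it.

3,4,2,5

step 1: discover 3; path=3; order=3
step 2: discover 4; path=3>4; order=3,4
step 3: discover 2; path=3>4>2; order=3,4,2
step 4: discover 5; path=3>5; order=3,4,2,5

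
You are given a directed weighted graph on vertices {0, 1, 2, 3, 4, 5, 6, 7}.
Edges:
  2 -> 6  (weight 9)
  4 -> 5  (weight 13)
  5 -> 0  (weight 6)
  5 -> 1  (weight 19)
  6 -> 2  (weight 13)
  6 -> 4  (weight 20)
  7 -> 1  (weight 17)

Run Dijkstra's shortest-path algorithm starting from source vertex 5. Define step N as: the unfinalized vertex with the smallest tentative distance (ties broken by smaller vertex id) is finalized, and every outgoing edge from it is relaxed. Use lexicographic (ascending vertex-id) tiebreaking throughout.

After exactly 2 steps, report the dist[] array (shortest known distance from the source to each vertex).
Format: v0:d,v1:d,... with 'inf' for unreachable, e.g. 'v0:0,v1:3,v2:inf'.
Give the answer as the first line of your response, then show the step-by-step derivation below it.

v0:6,v1:19,v2:inf,v3:inf,v4:inf,v5:0,v6:inf,v7:inf

step 1: dist = v0:6,v1:19,v2:inf,v3:inf,v4:inf,v5:0,v6:inf,v7:inf
step 2: dist = v0:6,v1:19,v2:inf,v3:inf,v4:inf,v5:0,v6:inf,v7:inf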